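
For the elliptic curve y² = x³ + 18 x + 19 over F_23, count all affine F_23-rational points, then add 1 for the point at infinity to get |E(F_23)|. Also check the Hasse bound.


Affine points = {(3, 10), (3, 13), (5, 2), (5, 21), (8, 10), (8, 13), (9, 6), (9, 17), (10, 7), (10, 16), (12, 10), (12, 13), (13, 9), (13, 14), (14, 5), (14, 18), (22, 0)}; affine count = 17; |E(F_23)| = 18.

Discriminant check: Δ ∝ 4a³ + 27b² = 4·18³ + 27·19² = 4·5832 + 27·361 ≡ 1 (mod 23). Nonzero ⇒ E is nonsingular.
For each x ∈ F_23, compute rhs = x³ + 18·x + 19 mod 23, then count y ∈ F_23 with y² ≡ rhs.
  x = 0: rhs = 19, matching y values: none (0 points).
  x = 1: rhs = 15, matching y values: none (0 points).
  x = 2: rhs = 17, matching y values: none (0 points).
  x = 3: rhs = 8, matching y values: 10, 13 (2 points).
  x = 4: rhs = 17, matching y values: none (0 points).
  x = 5: rhs = 4, matching y values: 2, 21 (2 points).
  x = 6: rhs = 21, matching y values: none (0 points).
  x = 7: rhs = 5, matching y values: none (0 points).
  x = 8: rhs = 8, matching y values: 10, 13 (2 points).
  x = 9: rhs = 13, matching y values: 6, 17 (2 points).
  x = 10: rhs = 3, matching y values: 7, 16 (2 points).
  x = 11: rhs = 7, matching y values: none (0 points).
  x = 12: rhs = 8, matching y values: 10, 13 (2 points).
  x = 13: rhs = 12, matching y values: 9, 14 (2 points).
  x = 14: rhs = 2, matching y values: 5, 18 (2 points).
  x = 15: rhs = 7, matching y values: none (0 points).
  x = 16: rhs = 10, matching y values: none (0 points).
  x = 17: rhs = 17, matching y values: none (0 points).
  x = 18: rhs = 11, matching y values: none (0 points).
  x = 19: rhs = 21, matching y values: none (0 points).
  x = 20: rhs = 7, matching y values: none (0 points).
  x = 21: rhs = 21, matching y values: none (0 points).
  x = 22: rhs = 0, matching y values: 0 (1 points).
Total affine count: 17.
Full point count |E(F_23)| = 17 + 1 = 18.
Hasse bound: |18 − (23+1)| = |-6| = 6 ≤ 2√23 ≈ 9.5917 ✓.


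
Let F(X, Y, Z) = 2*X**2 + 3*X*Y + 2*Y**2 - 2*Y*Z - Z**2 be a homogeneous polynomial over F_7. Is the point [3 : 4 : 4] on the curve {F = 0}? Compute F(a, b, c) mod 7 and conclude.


F(3,4,4) ≡ 3 (mod 7); P is NOT on the curve.

Evaluate F(3, 4, 4) term-by-term (mod 7).
  2*X**2 ↦ 2·9·1·1 = 18
  3*X*Y ↦ 3·3·4·1 = 36
  2*Y**2 ↦ 2·1·16·1 = 32
  -2*Y*Z ↦ -2·1·4·4 = -32
  -Z**2 ↦ -1·1·1·16 = -16
Sum: F(3, 4, 4) = (18) + (36) + (32) + (-32) + (-16) = 38.
Reducing mod 7: 38 ≡ 3 (mod 7).
Since F(a, b, c) ≡ 3 ≠ 0 (mod 7), P does NOT lie on the curve.


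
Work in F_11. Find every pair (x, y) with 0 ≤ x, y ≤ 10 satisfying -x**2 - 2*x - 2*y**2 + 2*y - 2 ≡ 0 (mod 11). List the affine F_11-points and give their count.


Affine F_11-points: {(2, 3), (2, 9), (3, 6), (4, 5), (4, 7), (5, 5), (5, 7), (6, 6), (7, 3), (7, 9)}; count = 10.

For each of the 121 pairs (x, y) ∈ F_11², evaluate f(x, y) mod 11. Record the zeros.
  x = 0: [0↦9, 1↦9, 2↦5, 3↦8, 4↦7, 5↦2, 6↦4, 7↦2, 8↦7, 9↦8, 10↦5]  zeros at y ∈ ∅
  x = 1: [0↦6, 1↦6, 2↦2, 3↦5, 4↦4, 5↦10, 6↦1, 7↦10, 8↦4, 9↦5, 10↦2]  zeros at y ∈ ∅
  x = 2: [0↦1, 1↦1, 2↦8, 3↦0, 4↦10, 5↦5, 6↦7, 7↦5, 8↦10, 9↦0, 10↦8]  zeros at y ∈ {3, 9}
  x = 3: [0↦5, 1↦5, 2↦1, 3↦4, 4↦3, 5↦9, 6↦0, 7↦9, 8↦3, 9↦4, 10↦1]  zeros at y ∈ {6}
  x = 4: [0↦7, 1↦7, 2↦3, 3↦6, 4↦5, 5↦0, 6↦2, 7↦0, 8↦5, 9↦6, 10↦3]  zeros at y ∈ {5, 7}
  x = 5: [0↦7, 1↦7, 2↦3, 3↦6, 4↦5, 5↦0, 6↦2, 7↦0, 8↦5, 9↦6, 10↦3]  zeros at y ∈ {5, 7}
  x = 6: [0↦5, 1↦5, 2↦1, 3↦4, 4↦3, 5↦9, 6↦0, 7↦9, 8↦3, 9↦4, 10↦1]  zeros at y ∈ {6}
  x = 7: [0↦1, 1↦1, 2↦8, 3↦0, 4↦10, 5↦5, 6↦7, 7↦5, 8↦10, 9↦0, 10↦8]  zeros at y ∈ {3, 9}
  x = 8: [0↦6, 1↦6, 2↦2, 3↦5, 4↦4, 5↦10, 6↦1, 7↦10, 8↦4, 9↦5, 10↦2]  zeros at y ∈ ∅
  x = 9: [0↦9, 1↦9, 2↦5, 3↦8, 4↦7, 5↦2, 6↦4, 7↦2, 8↦7, 9↦8, 10↦5]  zeros at y ∈ ∅
  x = 10: [0↦10, 1↦10, 2↦6, 3↦9, 4↦8, 5↦3, 6↦5, 7↦3, 8↦8, 9↦9, 10↦6]  zeros at y ∈ ∅
Collecting zeros: affine points = {(2, 3), (2, 9), (3, 6), (4, 5), (4, 7), (5, 5), (5, 7), (6, 6), (7, 3), (7, 9)}.
Total count |C(F_11)_aff| = 10.


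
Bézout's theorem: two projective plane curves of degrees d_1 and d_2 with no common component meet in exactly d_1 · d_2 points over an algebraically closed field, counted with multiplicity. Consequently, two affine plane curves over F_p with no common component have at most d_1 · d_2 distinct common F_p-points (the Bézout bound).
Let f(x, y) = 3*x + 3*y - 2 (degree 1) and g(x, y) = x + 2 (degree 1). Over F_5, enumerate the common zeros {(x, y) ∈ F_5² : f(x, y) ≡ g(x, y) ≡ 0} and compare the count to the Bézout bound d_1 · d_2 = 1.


Common zeros: {(3, 1)}; count = 1; Bézout bound = 1.

deg(f) = 1, deg(g) = 1, so Bézout bound = 1.
Scan x ∈ F_5. For each x, list the y ∈ F_5 with f(x, y) ≡ 0 and those with g(x, y) ≡ 0 (mod 5); the common zeros in that column are the intersection.
  x = 0: f ≡ 0 at y ∈ {4}; g ≡ 0 at y ∈ ∅; common: ∅.
  x = 1: f ≡ 0 at y ∈ {3}; g ≡ 0 at y ∈ ∅; common: ∅.
  x = 2: f ≡ 0 at y ∈ {2}; g ≡ 0 at y ∈ ∅; common: ∅.
  x = 3: f ≡ 0 at y ∈ {1}; g ≡ 0 at y ∈ {0, 1, 2, 3, 4}; common: {1}.
  x = 4: f ≡ 0 at y ∈ {0}; g ≡ 0 at y ∈ ∅; common: ∅.
Collecting: common zeros = {(3, 1)}, so the count is 1.
Comparison with the Bézout bound: 1 ≤ 1 = deg(f)·deg(g), as expected for curves with no common component (the bound is attained).


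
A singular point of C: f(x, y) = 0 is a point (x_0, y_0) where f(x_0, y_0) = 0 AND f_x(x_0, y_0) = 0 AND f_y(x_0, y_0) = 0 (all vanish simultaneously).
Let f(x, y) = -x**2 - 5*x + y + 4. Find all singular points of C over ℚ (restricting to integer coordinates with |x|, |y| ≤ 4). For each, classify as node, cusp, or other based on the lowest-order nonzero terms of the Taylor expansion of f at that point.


No singular points in the scanned grid; C is smooth there.

Compute partial derivatives:
  f_x = -2*x - 5.
  f_y = 1.
f_y = 1 is a nonzero constant, so f_y never vanishes: no point (x, y) can satisfy f = f_x = f_y = 0. In particular no (x, y) ∈ {−4, ..., 4}² is singular; the curve is smooth.


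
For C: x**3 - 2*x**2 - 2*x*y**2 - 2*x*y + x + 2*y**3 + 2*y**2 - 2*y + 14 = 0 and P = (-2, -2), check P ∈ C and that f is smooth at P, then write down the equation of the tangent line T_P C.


Tangent line at P: 17*x + 2*y + 38 = 0.

Step 1: f(-2, -2) = 0, so P lies on C.
Step 2: partial derivatives
  f_x(x, y) = 3*x**2 - 4*x - 2*y**2 - 2*y + 1, f_y(x, y) = -4*x*y - 2*x + 6*y**2 + 4*y - 2.
  f_x(P) = 17, f_y(P) = 2 (gradient nonzero, so P is smooth).
Step 3: tangent line at P: 17·(x − -2) + 2·(y − -2) = 0.
Expanding: 17*x + 2*y + 38 = 0.


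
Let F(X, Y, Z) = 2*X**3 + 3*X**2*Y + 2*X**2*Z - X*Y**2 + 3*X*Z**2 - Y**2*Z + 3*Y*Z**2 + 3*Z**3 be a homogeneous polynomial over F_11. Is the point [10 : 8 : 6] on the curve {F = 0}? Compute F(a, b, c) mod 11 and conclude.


F(10,8,6) ≡ 7 (mod 11); P is NOT on the curve.

Evaluate F(10, 8, 6) term-by-term (mod 11).
  2*X**3 ↦ 2·1000·1·1 = 2000
  3*X**2*Y ↦ 3·100·8·1 = 2400
  2*X**2*Z ↦ 2·100·1·6 = 1200
  -X*Y**2 ↦ -1·10·64·1 = -640
  3*X*Z**2 ↦ 3·10·1·36 = 1080
  -Y**2*Z ↦ -1·1·64·6 = -384
  3*Y*Z**2 ↦ 3·1·8·36 = 864
  3*Z**3 ↦ 3·1·1·216 = 648
Sum: F(10, 8, 6) = (2000) + (2400) + (1200) + (-640) + (1080) + (-384) + (864) + (648) = 7168.
Reducing mod 11: 7168 ≡ 7 (mod 11).
Since F(a, b, c) ≡ 7 ≠ 0 (mod 11), P does NOT lie on the curve.


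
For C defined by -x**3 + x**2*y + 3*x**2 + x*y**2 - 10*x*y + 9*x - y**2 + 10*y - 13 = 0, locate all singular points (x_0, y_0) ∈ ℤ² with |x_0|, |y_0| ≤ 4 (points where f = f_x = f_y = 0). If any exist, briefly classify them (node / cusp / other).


Singular points: {(2, 3)}; classification: cusp.

Compute partial derivatives:
  f_x = -3*x**2 + 2*x*y + 6*x + y**2 - 10*y + 9.
  f_y = x**2 + 2*x*y - 10*x - 2*y + 10.
Scan x_0 ∈ {−4, ..., 4}. For each x_0, f_y(x_0, y) is a polynomial in y; find its integer roots y ∈ {−4, ..., 4}, then test f_x and f at those candidates.
  x = -4: f_y(-4, y) = 66 - 10*y; no integer root y with |y| ≤ 4.
  x = -3: f_y(-3, y) = 49 - 8*y; no integer root y with |y| ≤ 4.
  x = -2: f_y(-2, y) = 34 - 6*y; no integer root y with |y| ≤ 4.
  x = -1: f_y(-1, y) = 21 - 4*y; no integer root y with |y| ≤ 4.
  x = 0: f_y(0, y) = 10 - 2*y; no integer root y with |y| ≤ 4.
  x = 1: f_y(1, y) = 1; no integer root y with |y| ≤ 4.
  x = 2: f_y(2, y) = 2*y - 6; vanishes at y ∈ {3}. (2, 3): f_x = 0, f = 0 — SINGULAR.
  x = 3: f_y(3, y) = 4*y - 11; no integer root y with |y| ≤ 4.
  x = 4: f_y(4, y) = 6*y - 14; no integer root y with |y| ≤ 4.
Only singular point on the grid: (2, 3).
Classify: substitute x = 2 + u, y = 3 + v and expand: f = -u**3 + u**2*v + u*v**2 + v**2.
No constant or linear terms (consistent with a singular point). Quadratic part: v**2. Cubic part: -u**3 + u**2*v + u*v**2.
The quadratic part v**2 is a perfect square, so there is a single (double) tangent line v = 0, i.e. y = 3. Restricting the cubic part to that line (v = 0) leaves -u**3 ≠ 0, so f is not divisible by v and the branch is v² ≈ u**3 to lowest order — this is a cusp.
Classification: cusp.


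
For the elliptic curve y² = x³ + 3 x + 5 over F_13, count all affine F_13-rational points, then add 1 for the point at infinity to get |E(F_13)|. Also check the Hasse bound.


Affine points = {(1, 3), (1, 10), (4, 4), (4, 9), (11, 2), (11, 11), (12, 1), (12, 12)}; affine count = 8; |E(F_13)| = 9.

Discriminant check: Δ ∝ 4a³ + 27b² = 4·3³ + 27·5² = 4·27 + 27·25 ≡ 3 (mod 13). Nonzero ⇒ E is nonsingular.
For each x ∈ F_13, compute rhs = x³ + 3·x + 5 mod 13, then count y ∈ F_13 with y² ≡ rhs.
  x = 0: rhs = 5, matching y values: none (0 points).
  x = 1: rhs = 9, matching y values: 3, 10 (2 points).
  x = 2: rhs = 6, matching y values: none (0 points).
  x = 3: rhs = 2, matching y values: none (0 points).
  x = 4: rhs = 3, matching y values: 4, 9 (2 points).
  x = 5: rhs = 2, matching y values: none (0 points).
  x = 6: rhs = 5, matching y values: none (0 points).
  x = 7: rhs = 5, matching y values: none (0 points).
  x = 8: rhs = 8, matching y values: none (0 points).
  x = 9: rhs = 7, matching y values: none (0 points).
  x = 10: rhs = 8, matching y values: none (0 points).
  x = 11: rhs = 4, matching y values: 2, 11 (2 points).
  x = 12: rhs = 1, matching y values: 1, 12 (2 points).
Total affine count: 8.
Full point count |E(F_13)| = 8 + 1 = 9.
Hasse bound: |9 − (13+1)| = |-5| = 5 ≤ 2√13 ≈ 7.2111 ✓.


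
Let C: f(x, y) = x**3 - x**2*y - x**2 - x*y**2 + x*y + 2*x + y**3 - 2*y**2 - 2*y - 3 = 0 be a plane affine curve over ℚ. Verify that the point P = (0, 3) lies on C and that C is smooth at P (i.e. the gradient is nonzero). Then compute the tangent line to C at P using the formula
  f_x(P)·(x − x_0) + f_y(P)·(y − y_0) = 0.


Tangent line at P: -4*x + 13*y - 39 = 0.

Step 1: f(0, 3) = 0, so P lies on C.
Step 2: partial derivatives
  f_x(x, y) = 3*x**2 - 2*x*y - 2*x - y**2 + y + 2, f_y(x, y) = -x**2 - 2*x*y + x + 3*y**2 - 4*y - 2.
  f_x(P) = -4, f_y(P) = 13 (gradient nonzero, so P is smooth).
Step 3: tangent line at P: -4·(x − 0) + 13·(y − 3) = 0.
Expanding: -4*x + 13*y - 39 = 0.


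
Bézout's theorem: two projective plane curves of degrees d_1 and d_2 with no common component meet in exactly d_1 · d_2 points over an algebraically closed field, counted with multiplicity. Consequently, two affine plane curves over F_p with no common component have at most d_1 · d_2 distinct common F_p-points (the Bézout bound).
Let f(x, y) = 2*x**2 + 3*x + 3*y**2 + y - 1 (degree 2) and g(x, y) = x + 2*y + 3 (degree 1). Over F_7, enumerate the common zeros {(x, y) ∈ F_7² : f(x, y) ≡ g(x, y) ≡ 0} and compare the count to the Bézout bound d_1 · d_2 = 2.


Common zeros: {(1, 5), (6, 6)}; count = 2; Bézout bound = 2.

deg(f) = 2, deg(g) = 1, so Bézout bound = 2.
Scan x ∈ F_7. For each x, list the y ∈ F_7 with f(x, y) ≡ 0 and those with g(x, y) ≡ 0 (mod 7); the common zeros in that column are the intersection.
  x = 0: f ≡ 0 at y ∈ ∅; g ≡ 0 at y ∈ {2}; common: ∅.
  x = 1: f ≡ 0 at y ∈ {4, 5}; g ≡ 0 at y ∈ {5}; common: {5}.
  x = 2: f ≡ 0 at y ∈ ∅; g ≡ 0 at y ∈ {1}; common: ∅.
  x = 3: f ≡ 0 at y ∈ {3, 6}; g ≡ 0 at y ∈ {4}; common: ∅.
  x = 4: f ≡ 0 at y ∈ ∅; g ≡ 0 at y ∈ {0}; common: ∅.
  x = 5: f ≡ 0 at y ∈ ∅; g ≡ 0 at y ∈ {3}; common: ∅.
  x = 6: f ≡ 0 at y ∈ {3, 6}; g ≡ 0 at y ∈ {6}; common: {6}.
Collecting: common zeros = {(1, 5), (6, 6)}, so the count is 2.
Comparison with the Bézout bound: 2 ≤ 2 = deg(f)·deg(g), as expected for curves with no common component (the bound is attained).


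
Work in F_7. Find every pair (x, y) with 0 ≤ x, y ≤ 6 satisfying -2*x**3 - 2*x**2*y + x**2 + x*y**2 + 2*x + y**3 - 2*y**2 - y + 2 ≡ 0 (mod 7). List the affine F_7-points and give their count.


Affine F_7-points: {(0, 1), (0, 2), (0, 6), (1, 1), (2, 1), (3, 2), (6, 2), (6, 4)}; count = 8.

For each of the 49 pairs (x, y) ∈ F_7², evaluate f(x, y) mod 7. Record the zeros.
  x = 0: [0↦2, 1↦0, 2↦0, 3↦1, 4↦2, 5↦2, 6↦0]  zeros at y ∈ {1, 2, 6}
  x = 1: [0↦3, 1↦0, 2↦1, 3↦5, 4↦4, 5↦4, 6↦4]  zeros at y ∈ {1}
  x = 2: [0↦1, 1↦0, 2↦5, 3↦1, 4↦1, 5↦4, 6↦2]  zeros at y ∈ {1}
  x = 3: [0↦5, 1↦2, 2↦0, 3↦5, 4↦2, 5↦4, 6↦3]  zeros at y ∈ {2}
  x = 4: [0↦3, 1↦1, 2↦2, 3↦5, 4↦2, 5↦6, 6↦2]  zeros at y ∈ ∅
  x = 5: [0↦4, 1↦6, 2↦6, 3↦3, 4↦3, 5↦5, 6↦1]  zeros at y ∈ ∅
  x = 6: [0↦3, 1↦5, 2↦0, 3↦1, 4↦0, 5↦3, 6↦2]  zeros at y ∈ {2, 4}
Collecting zeros: affine points = {(0, 1), (0, 2), (0, 6), (1, 1), (2, 1), (3, 2), (6, 2), (6, 4)}.
Total count |C(F_7)_aff| = 8.


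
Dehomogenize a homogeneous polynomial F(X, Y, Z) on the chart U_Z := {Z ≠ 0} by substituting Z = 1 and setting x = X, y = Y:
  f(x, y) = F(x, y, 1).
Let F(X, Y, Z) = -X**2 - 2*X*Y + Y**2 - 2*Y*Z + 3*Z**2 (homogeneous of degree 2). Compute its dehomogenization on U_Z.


f(x, y) = -x**2 - 2*x*y + y**2 - 2*y + 3

On U_Z we set Z = 1. Each monomial c·X^i·Y^j·Z^k in F becomes c·x^i·y^j·1^k = c·x^i·y^j.
Substituting Z = 1: F(X, Y, 1) = -x**2 - 2*x*y + y**2 - 2*y + 3.
Note: deg(f) ≤ deg(F) = 2; strict inequality happens when F is divisible by Z (lost terms).


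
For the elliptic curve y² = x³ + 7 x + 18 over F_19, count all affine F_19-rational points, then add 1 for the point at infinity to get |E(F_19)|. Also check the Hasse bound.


Affine points = {(1, 8), (1, 11), (3, 3), (3, 16), (5, 8), (5, 11), (7, 7), (7, 12), (8, 4), (8, 15), (10, 9), (10, 10), (11, 1), (11, 18), (12, 5), (12, 14), (13, 8), (13, 11)}; affine count = 18; |E(F_19)| = 19.

Discriminant check: Δ ∝ 4a³ + 27b² = 4·7³ + 27·18² = 4·343 + 27·324 ≡ 12 (mod 19). Nonzero ⇒ E is nonsingular.
For each x ∈ F_19, compute rhs = x³ + 7·x + 18 mod 19, then count y ∈ F_19 with y² ≡ rhs.
  x = 0: rhs = 18, matching y values: none (0 points).
  x = 1: rhs = 7, matching y values: 8, 11 (2 points).
  x = 2: rhs = 2, matching y values: none (0 points).
  x = 3: rhs = 9, matching y values: 3, 16 (2 points).
  x = 4: rhs = 15, matching y values: none (0 points).
  x = 5: rhs = 7, matching y values: 8, 11 (2 points).
  x = 6: rhs = 10, matching y values: none (0 points).
  x = 7: rhs = 11, matching y values: 7, 12 (2 points).
  x = 8: rhs = 16, matching y values: 4, 15 (2 points).
  x = 9: rhs = 12, matching y values: none (0 points).
  x = 10: rhs = 5, matching y values: 9, 10 (2 points).
  x = 11: rhs = 1, matching y values: 1, 18 (2 points).
  x = 12: rhs = 6, matching y values: 5, 14 (2 points).
  x = 13: rhs = 7, matching y values: 8, 11 (2 points).
  x = 14: rhs = 10, matching y values: none (0 points).
  x = 15: rhs = 2, matching y values: none (0 points).
  x = 16: rhs = 8, matching y values: none (0 points).
  x = 17: rhs = 15, matching y values: none (0 points).
  x = 18: rhs = 10, matching y values: none (0 points).
Total affine count: 18.
Full point count |E(F_19)| = 18 + 1 = 19.
Hasse bound: |19 − (19+1)| = |-1| = 1 ≤ 2√19 ≈ 8.7178 ✓.


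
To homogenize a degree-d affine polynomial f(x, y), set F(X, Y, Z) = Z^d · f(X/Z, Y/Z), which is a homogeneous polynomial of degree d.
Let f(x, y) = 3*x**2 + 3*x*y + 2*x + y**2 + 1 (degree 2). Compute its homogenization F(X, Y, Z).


F(X, Y, Z) = 3*X**2 + 3*X*Y + 2*X*Z + Y**2 + Z**2

deg(f) = 2.
Substitute x = X/Z, y = Y/Z into f, then multiply by Z^2.
  monomial 3·x^2·y^0 ↦ 3·X^2·Y^0·Z^0.
  monomial 3·x^1·y^1 ↦ 3·X^1·Y^1·Z^0.
  monomial 2·x^1·y^0 ↦ 2·X^1·Y^0·Z^1.
  monomial 1·x^0·y^2 ↦ 1·X^0·Y^2·Z^0.
  monomial 1·x^0·y^0 ↦ 1·X^0·Y^0·Z^2.
Collecting: F(X, Y, Z) = 3*X**2 + 3*X*Y + 2*X*Z + Y**2 + Z**2.


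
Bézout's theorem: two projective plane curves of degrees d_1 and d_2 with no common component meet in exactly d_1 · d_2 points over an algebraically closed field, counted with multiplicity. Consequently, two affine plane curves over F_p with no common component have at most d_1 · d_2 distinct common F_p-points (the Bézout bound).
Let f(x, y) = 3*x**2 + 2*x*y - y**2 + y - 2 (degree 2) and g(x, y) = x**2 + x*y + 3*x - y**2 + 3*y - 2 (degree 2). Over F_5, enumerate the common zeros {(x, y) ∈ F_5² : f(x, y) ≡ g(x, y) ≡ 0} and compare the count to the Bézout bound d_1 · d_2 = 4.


Common zeros: ∅; count = 0; Bézout bound = 4.

deg(f) = 2, deg(g) = 2, so Bézout bound = 4.
Scan x ∈ F_5. For each x, list the y ∈ F_5 with f(x, y) ≡ 0 and those with g(x, y) ≡ 0 (mod 5); the common zeros in that column are the intersection.
  x = 0: f ≡ 0 at y ∈ ∅; g ≡ 0 at y ∈ {1, 2}; common: ∅.
  x = 1: f ≡ 0 at y ∈ ∅; g ≡ 0 at y ∈ {1, 3}; common: ∅.
  x = 2: f ≡ 0 at y ∈ {0}; g ≡ 0 at y ∈ ∅; common: ∅.
  x = 3: f ≡ 0 at y ∈ {0, 2}; g ≡ 0 at y ∈ {3}; common: ∅.
  x = 4: f ≡ 0 at y ∈ {2}; g ≡ 0 at y ∈ ∅; common: ∅.
Collecting: common zeros = ∅, so the count is 0.
Comparison with the Bézout bound: 0 ≤ 4 = deg(f)·deg(g), as expected for curves with no common component (the affine F_5-count falls short of the bound because intersections may lie at infinity, over extension fields, or carry multiplicity).


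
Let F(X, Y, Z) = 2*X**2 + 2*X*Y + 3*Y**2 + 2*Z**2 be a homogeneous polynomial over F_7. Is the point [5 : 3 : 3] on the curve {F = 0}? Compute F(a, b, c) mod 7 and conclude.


F(5,3,3) ≡ 6 (mod 7); P is NOT on the curve.

Evaluate F(5, 3, 3) term-by-term (mod 7).
  2*X**2 ↦ 2·25·1·1 = 50
  2*X*Y ↦ 2·5·3·1 = 30
  3*Y**2 ↦ 3·1·9·1 = 27
  2*Z**2 ↦ 2·1·1·9 = 18
Sum: F(5, 3, 3) = (50) + (30) + (27) + (18) = 125.
Reducing mod 7: 125 ≡ 6 (mod 7).
Since F(a, b, c) ≡ 6 ≠ 0 (mod 7), P does NOT lie on the curve.


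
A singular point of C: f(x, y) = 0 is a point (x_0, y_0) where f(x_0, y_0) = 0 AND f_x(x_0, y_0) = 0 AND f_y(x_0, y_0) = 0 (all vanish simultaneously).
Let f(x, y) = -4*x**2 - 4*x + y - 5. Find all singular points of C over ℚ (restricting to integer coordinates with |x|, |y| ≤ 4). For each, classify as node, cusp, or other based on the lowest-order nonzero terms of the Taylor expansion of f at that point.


No singular points in the scanned grid; C is smooth there.

Compute partial derivatives:
  f_x = -8*x - 4.
  f_y = 1.
f_y = 1 is a nonzero constant, so f_y never vanishes: no point (x, y) can satisfy f = f_x = f_y = 0. In particular no (x, y) ∈ {−4, ..., 4}² is singular; the curve is smooth.


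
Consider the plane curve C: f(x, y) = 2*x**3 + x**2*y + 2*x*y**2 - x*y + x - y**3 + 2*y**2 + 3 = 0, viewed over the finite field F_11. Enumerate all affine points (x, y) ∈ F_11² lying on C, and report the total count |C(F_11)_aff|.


Affine F_11-points: {(0, 7), (1, 6), (1, 10), (2, 6), (3, 5), (3, 9), (5, 6), (6, 1), (7, 2), (7, 4), (7, 10), (8, 8), (9, 10), (10, 0)}; count = 14.

For each of the 121 pairs (x, y) ∈ F_11², evaluate f(x, y) mod 11. Record the zeros.
  x = 0: [0↦3, 1↦4, 2↦3, 3↦5, 4↦4, 5↦5, 6↦2, 7↦0, 8↦4, 9↦8, 10↦6]  zeros at y ∈ {7}
  x = 1: [0↦6, 1↦9, 2↦3, 3↦4, 4↦6, 5↦3, 6↦0, 7↦2, 8↦3, 9↦8, 10↦0]  zeros at y ∈ {6, 10}
  x = 2: [0↦10, 1↦6, 2↦8, 3↦10, 4↦6, 5↦1, 6↦0, 7↦8, 8↦8, 9↦5, 10↦4]  zeros at y ∈ {6}
  x = 3: [0↦5, 1↦7, 2↦8, 3↦2, 4↦5, 5↦0, 6↦3, 7↦8, 8↦9, 9↦0, 10↦8]  zeros at y ∈ {5, 9}
  x = 4: [0↦3, 1↦2, 2↦4, 3↦3, 4↦4, 5↦1, 6↦10, 7↦3, 8↦7, 9↦5, 10↦2]  zeros at y ∈ ∅
  x = 5: [0↦5, 1↦3, 2↦8, 3↦3, 4↦4, 5↦5, 6↦0, 7↦5, 8↦3, 9↦10, 10↦9]  zeros at y ∈ {6}
  x = 6: [0↦1, 1↦0, 2↦10, 3↦3, 4↦6, 5↦2, 6↦7, 7↦4, 8↦9, 9↦5, 10↦8]  zeros at y ∈ {1}
  x = 7: [0↦3, 1↦5, 2↦0, 3↦4, 4↦0, 5↦4, 6↦10, 7↦1, 8↦4, 9↦2, 10↦0]  zeros at y ∈ {2, 4, 10}
  x = 8: [0↦1, 1↦8, 2↦1, 3↦7, 4↦9, 5↦1, 6↦10, 7↦8, 8↦0, 9↦2, 10↦8]  zeros at y ∈ {8}
  x = 9: [0↦7, 1↦10, 2↦3, 3↦2, 4↦1, 5↦5, 6↦8, 7↦4, 8↦9, 9↦6, 10↦0]  zeros at y ∈ {10}
  x = 10: [0↦0, 1↦1, 2↦7, 3↦1, 4↦10, 5↦6, 6↦5, 7↦1, 8↦10, 9↦4, 10↦10]  zeros at y ∈ {0}
Collecting zeros: affine points = {(0, 7), (1, 6), (1, 10), (2, 6), (3, 5), (3, 9), (5, 6), (6, 1), (7, 2), (7, 4), (7, 10), (8, 8), (9, 10), (10, 0)}.
Total count |C(F_11)_aff| = 14.


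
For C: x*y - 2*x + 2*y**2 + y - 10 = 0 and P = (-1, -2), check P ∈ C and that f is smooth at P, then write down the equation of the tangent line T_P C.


Tangent line at P: -4*x - 8*y - 20 = 0.

Step 1: f(-1, -2) = 0, so P lies on C.
Step 2: partial derivatives
  f_x(x, y) = y - 2, f_y(x, y) = x + 4*y + 1.
  f_x(P) = -4, f_y(P) = -8 (gradient nonzero, so P is smooth).
Step 3: tangent line at P: -4·(x − -1) + -8·(y − -2) = 0.
Expanding: -4*x - 8*y - 20 = 0.


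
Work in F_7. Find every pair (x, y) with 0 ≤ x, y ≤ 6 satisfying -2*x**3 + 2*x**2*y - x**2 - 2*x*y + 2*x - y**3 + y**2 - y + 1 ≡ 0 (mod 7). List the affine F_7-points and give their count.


Affine F_7-points: {(0, 1), (1, 0), (1, 3), (1, 5), (3, 0), (4, 1), (4, 3), (4, 4), (5, 6), (6, 0)}; count = 10.

For each of the 49 pairs (x, y) ∈ F_7², evaluate f(x, y) mod 7. Record the zeros.
  x = 0: [0↦1, 1↦0, 2↦2, 3↦1, 4↦5, 5↦1, 6↦4]  zeros at y ∈ {1}
  x = 1: [0↦0, 1↦6, 2↦1, 3↦0, 4↦4, 5↦0, 6↦3]  zeros at y ∈ {0, 3, 5}
  x = 2: [0↦6, 1↦2, 2↦1, 3↦4, 4↦5, 5↦5, 6↦5]  zeros at y ∈ ∅
  x = 3: [0↦0, 1↦4, 2↦4, 3↦1, 4↦3, 5↦4, 6↦5]  zeros at y ∈ {0}
  x = 4: [0↦5, 1↦0, 2↦5, 3↦0, 4↦0, 5↦6, 6↦5]  zeros at y ∈ {1, 3, 4}
  x = 5: [0↦2, 1↦6, 2↦6, 3↦3, 4↦5, 5↦6, 6↦0]  zeros at y ∈ {6}
  x = 6: [0↦0, 1↦3, 2↦2, 3↦5, 4↦6, 5↦6, 6↦6]  zeros at y ∈ {0}
Collecting zeros: affine points = {(0, 1), (1, 0), (1, 3), (1, 5), (3, 0), (4, 1), (4, 3), (4, 4), (5, 6), (6, 0)}.
Total count |C(F_7)_aff| = 10.


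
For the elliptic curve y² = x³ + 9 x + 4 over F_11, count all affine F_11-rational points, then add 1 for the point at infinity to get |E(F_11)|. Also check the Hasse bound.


Affine points = {(0, 2), (0, 9), (1, 5), (1, 6), (3, 5), (3, 6), (4, 4), (4, 7), (5, 3), (5, 8), (7, 5), (7, 6), (8, 4), (8, 7), (9, 0), (10, 4), (10, 7)}; affine count = 17; |E(F_11)| = 18.

Discriminant check: Δ ∝ 4a³ + 27b² = 4·9³ + 27·4² = 4·729 + 27·16 ≡ 4 (mod 11). Nonzero ⇒ E is nonsingular.
For each x ∈ F_11, compute rhs = x³ + 9·x + 4 mod 11, then count y ∈ F_11 with y² ≡ rhs.
  x = 0: rhs = 4, matching y values: 2, 9 (2 points).
  x = 1: rhs = 3, matching y values: 5, 6 (2 points).
  x = 2: rhs = 8, matching y values: none (0 points).
  x = 3: rhs = 3, matching y values: 5, 6 (2 points).
  x = 4: rhs = 5, matching y values: 4, 7 (2 points).
  x = 5: rhs = 9, matching y values: 3, 8 (2 points).
  x = 6: rhs = 10, matching y values: none (0 points).
  x = 7: rhs = 3, matching y values: 5, 6 (2 points).
  x = 8: rhs = 5, matching y values: 4, 7 (2 points).
  x = 9: rhs = 0, matching y values: 0 (1 points).
  x = 10: rhs = 5, matching y values: 4, 7 (2 points).
Total affine count: 17.
Full point count |E(F_11)| = 17 + 1 = 18.
Hasse bound: |18 − (11+1)| = |6| = 6 ≤ 2√11 ≈ 6.6332 ✓.


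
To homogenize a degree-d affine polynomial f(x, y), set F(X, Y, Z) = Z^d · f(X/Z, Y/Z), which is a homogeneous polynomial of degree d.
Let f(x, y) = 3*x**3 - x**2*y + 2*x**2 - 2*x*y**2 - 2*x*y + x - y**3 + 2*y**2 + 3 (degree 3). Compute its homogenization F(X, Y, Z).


F(X, Y, Z) = 3*X**3 - X**2*Y + 2*X**2*Z - 2*X*Y**2 - 2*X*Y*Z + X*Z**2 - Y**3 + 2*Y**2*Z + 3*Z**3

deg(f) = 3.
Substitute x = X/Z, y = Y/Z into f, then multiply by Z^3.
  monomial 3·x^3·y^0 ↦ 3·X^3·Y^0·Z^0.
  monomial -1·x^2·y^1 ↦ -1·X^2·Y^1·Z^0.
  monomial 2·x^2·y^0 ↦ 2·X^2·Y^0·Z^1.
  monomial -2·x^1·y^2 ↦ -2·X^1·Y^2·Z^0.
  monomial -2·x^1·y^1 ↦ -2·X^1·Y^1·Z^1.
  monomial 1·x^1·y^0 ↦ 1·X^1·Y^0·Z^2.
  monomial -1·x^0·y^3 ↦ -1·X^0·Y^3·Z^0.
  monomial 2·x^0·y^2 ↦ 2·X^0·Y^2·Z^1.
  monomial 3·x^0·y^0 ↦ 3·X^0·Y^0·Z^3.
Collecting: F(X, Y, Z) = 3*X**3 - X**2*Y + 2*X**2*Z - 2*X*Y**2 - 2*X*Y*Z + X*Z**2 - Y**3 + 2*Y**2*Z + 3*Z**3.


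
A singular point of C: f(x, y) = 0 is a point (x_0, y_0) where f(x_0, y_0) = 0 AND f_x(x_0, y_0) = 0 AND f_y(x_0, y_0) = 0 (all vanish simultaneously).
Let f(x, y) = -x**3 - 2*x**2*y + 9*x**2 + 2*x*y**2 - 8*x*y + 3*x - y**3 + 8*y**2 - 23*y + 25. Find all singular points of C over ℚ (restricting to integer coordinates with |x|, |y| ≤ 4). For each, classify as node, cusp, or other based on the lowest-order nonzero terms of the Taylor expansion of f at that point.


Singular points: {(1, 3)}; classification: cusp.

Compute partial derivatives:
  f_x = -3*x**2 - 4*x*y + 18*x + 2*y**2 - 8*y + 3.
  f_y = -2*x**2 + 4*x*y - 8*x - 3*y**2 + 16*y - 23.
Scan x_0 ∈ {−4, ..., 4}. For each x_0, f_y(x_0, y) is a polynomial in y; find its integer roots y ∈ {−4, ..., 4}, then test f_x and f at those candidates.
  x = -4: f_y(-4, y) = -3*y**2 - 23; no integer root y with |y| ≤ 4.
  x = -3: f_y(-3, y) = -3*y**2 + 4*y - 17; no integer root y with |y| ≤ 4.
  x = -2: f_y(-2, y) = -3*y**2 + 8*y - 15; no integer root y with |y| ≤ 4.
  x = -1: f_y(-1, y) = -3*y**2 + 12*y - 17; no integer root y with |y| ≤ 4.
  x = 0: f_y(0, y) = -3*y**2 + 16*y - 23; no integer root y with |y| ≤ 4.
  x = 1: f_y(1, y) = -3*y**2 + 20*y - 33; vanishes at y ∈ {3}. (1, 3): f_x = 0, f = 0 — SINGULAR.
  x = 2: f_y(2, y) = -3*y**2 + 24*y - 47; no integer root y with |y| ≤ 4.
  x = 3: f_y(3, y) = -3*y**2 + 28*y - 65; no integer root y with |y| ≤ 4.
  x = 4: f_y(4, y) = -3*y**2 + 32*y - 87; no integer root y with |y| ≤ 4.
Only singular point on the grid: (1, 3).
Classify: substitute x = 1 + u, y = 3 + v and expand: f = -u**3 - 2*u**2*v + 2*u*v**2 - v**3 + v**2.
No constant or linear terms (consistent with a singular point). Quadratic part: v**2. Cubic part: -u**3 - 2*u**2*v + 2*u*v**2 - v**3.
The quadratic part v**2 is a perfect square, so there is a single (double) tangent line v = 0, i.e. y = 3. Restricting the cubic part to that line (v = 0) leaves -u**3 ≠ 0, so f is not divisible by v and the branch is v² ≈ u**3 to lowest order — this is a cusp.
Classification: cusp.


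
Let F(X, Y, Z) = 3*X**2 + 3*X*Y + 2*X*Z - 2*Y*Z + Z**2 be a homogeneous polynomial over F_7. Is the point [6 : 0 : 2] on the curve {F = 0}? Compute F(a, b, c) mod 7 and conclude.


F(6,0,2) ≡ 3 (mod 7); P is NOT on the curve.

Evaluate F(6, 0, 2) term-by-term (mod 7).
  3*X**2 ↦ 3·36·1·1 = 108
  3*X*Y ↦ 3·6·0·1 = 0
  2*X*Z ↦ 2·6·1·2 = 24
  -2*Y*Z ↦ -2·1·0·2 = 0
  Z**2 ↦ 1·1·1·4 = 4
Sum: F(6, 0, 2) = (108) + (0) + (24) + (0) + (4) = 136.
Reducing mod 7: 136 ≡ 3 (mod 7).
Since F(a, b, c) ≡ 3 ≠ 0 (mod 7), P does NOT lie on the curve.


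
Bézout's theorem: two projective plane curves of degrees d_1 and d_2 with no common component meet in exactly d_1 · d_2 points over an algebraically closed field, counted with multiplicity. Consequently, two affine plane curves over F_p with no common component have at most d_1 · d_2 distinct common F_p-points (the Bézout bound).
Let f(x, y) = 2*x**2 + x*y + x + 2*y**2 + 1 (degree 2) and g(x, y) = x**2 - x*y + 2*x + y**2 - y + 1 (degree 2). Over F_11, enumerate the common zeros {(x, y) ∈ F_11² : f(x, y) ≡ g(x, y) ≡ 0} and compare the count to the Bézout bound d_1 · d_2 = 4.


Common zeros: ∅; count = 0; Bézout bound = 4.

deg(f) = 2, deg(g) = 2, so Bézout bound = 4.
Scan x ∈ F_11. For each x, list the y ∈ F_11 with f(x, y) ≡ 0 and those with g(x, y) ≡ 0 (mod 11); the common zeros in that column are the intersection.
  x = 0: f ≡ 0 at y ∈ {4, 7}; g ≡ 0 at y ∈ ∅; common: ∅.
  x = 1: f ≡ 0 at y ∈ ∅; g ≡ 0 at y ∈ ∅; common: ∅.
  x = 2: f ≡ 0 at y ∈ {0, 10}; g ≡ 0 at y ∈ ∅; common: ∅.
  x = 3: f ≡ 0 at y ∈ {0, 4}; g ≡ 0 at y ∈ ∅; common: ∅.
  x = 4: f ≡ 0 at y ∈ ∅; g ≡ 0 at y ∈ ∅; common: ∅.
  x = 5: f ≡ 0 at y ∈ ∅; g ≡ 0 at y ∈ ∅; common: ∅.
  x = 6: f ≡ 0 at y ∈ {2, 6}; g ≡ 0 at y ∈ ∅; common: ∅.
  x = 7: f ≡ 0 at y ∈ {6, 7}; g ≡ 0 at y ∈ ∅; common: ∅.
  x = 8: f ≡ 0 at y ∈ ∅; g ≡ 0 at y ∈ ∅; common: ∅.
  x = 9: f ≡ 0 at y ∈ {2, 10}; g ≡ 0 at y ∈ ∅; common: ∅.
  x = 10: f ≡ 0 at y ∈ ∅; g ≡ 0 at y ∈ {0}; common: ∅.
Collecting: common zeros = ∅, so the count is 0.
Comparison with the Bézout bound: 0 ≤ 4 = deg(f)·deg(g), as expected for curves with no common component (the affine F_11-count falls short of the bound because intersections may lie at infinity, over extension fields, or carry multiplicity).


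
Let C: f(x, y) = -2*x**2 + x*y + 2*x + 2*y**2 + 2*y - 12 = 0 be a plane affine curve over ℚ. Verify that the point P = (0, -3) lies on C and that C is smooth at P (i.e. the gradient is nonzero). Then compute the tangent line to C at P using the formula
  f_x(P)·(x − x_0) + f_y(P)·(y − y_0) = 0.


Tangent line at P: -x - 10*y - 30 = 0.

Step 1: f(0, -3) = 0, so P lies on C.
Step 2: partial derivatives
  f_x(x, y) = -4*x + y + 2, f_y(x, y) = x + 4*y + 2.
  f_x(P) = -1, f_y(P) = -10 (gradient nonzero, so P is smooth).
Step 3: tangent line at P: -1·(x − 0) + -10·(y − -3) = 0.
Expanding: -x - 10*y - 30 = 0.


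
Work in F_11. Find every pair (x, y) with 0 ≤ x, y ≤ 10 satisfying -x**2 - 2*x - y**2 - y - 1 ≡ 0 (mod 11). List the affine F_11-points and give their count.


Affine F_11-points: {(2, 1), (2, 9), (3, 2), (3, 8), (4, 5), (5, 5), (6, 2), (6, 8), (7, 1), (7, 9), (10, 0), (10, 10)}; count = 12.

For each of the 121 pairs (x, y) ∈ F_11², evaluate f(x, y) mod 11. Record the zeros.
  x = 0: [0↦10, 1↦8, 2↦4, 3↦9, 4↦1, 5↦2, 6↦1, 7↦9, 8↦4, 9↦8, 10↦10]  zeros at y ∈ ∅
  x = 1: [0↦7, 1↦5, 2↦1, 3↦6, 4↦9, 5↦10, 6↦9, 7↦6, 8↦1, 9↦5, 10↦7]  zeros at y ∈ ∅
  x = 2: [0↦2, 1↦0, 2↦7, 3↦1, 4↦4, 5↦5, 6↦4, 7↦1, 8↦7, 9↦0, 10↦2]  zeros at y ∈ {1, 9}
  x = 3: [0↦6, 1↦4, 2↦0, 3↦5, 4↦8, 5↦9, 6↦8, 7↦5, 8↦0, 9↦4, 10↦6]  zeros at y ∈ {2, 8}
  x = 4: [0↦8, 1↦6, 2↦2, 3↦7, 4↦10, 5↦0, 6↦10, 7↦7, 8↦2, 9↦6, 10↦8]  zeros at y ∈ {5}
  x = 5: [0↦8, 1↦6, 2↦2, 3↦7, 4↦10, 5↦0, 6↦10, 7↦7, 8↦2, 9↦6, 10↦8]  zeros at y ∈ {5}
  x = 6: [0↦6, 1↦4, 2↦0, 3↦5, 4↦8, 5↦9, 6↦8, 7↦5, 8↦0, 9↦4, 10↦6]  zeros at y ∈ {2, 8}
  x = 7: [0↦2, 1↦0, 2↦7, 3↦1, 4↦4, 5↦5, 6↦4, 7↦1, 8↦7, 9↦0, 10↦2]  zeros at y ∈ {1, 9}
  x = 8: [0↦7, 1↦5, 2↦1, 3↦6, 4↦9, 5↦10, 6↦9, 7↦6, 8↦1, 9↦5, 10↦7]  zeros at y ∈ ∅
  x = 9: [0↦10, 1↦8, 2↦4, 3↦9, 4↦1, 5↦2, 6↦1, 7↦9, 8↦4, 9↦8, 10↦10]  zeros at y ∈ ∅
  x = 10: [0↦0, 1↦9, 2↦5, 3↦10, 4↦2, 5↦3, 6↦2, 7↦10, 8↦5, 9↦9, 10↦0]  zeros at y ∈ {0, 10}
Collecting zeros: affine points = {(2, 1), (2, 9), (3, 2), (3, 8), (4, 5), (5, 5), (6, 2), (6, 8), (7, 1), (7, 9), (10, 0), (10, 10)}.
Total count |C(F_11)_aff| = 12.


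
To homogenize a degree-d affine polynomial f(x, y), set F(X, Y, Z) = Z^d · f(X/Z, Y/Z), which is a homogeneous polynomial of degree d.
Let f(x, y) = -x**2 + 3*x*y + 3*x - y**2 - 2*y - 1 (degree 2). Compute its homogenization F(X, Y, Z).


F(X, Y, Z) = -X**2 + 3*X*Y + 3*X*Z - Y**2 - 2*Y*Z - Z**2

deg(f) = 2.
Substitute x = X/Z, y = Y/Z into f, then multiply by Z^2.
  monomial -1·x^2·y^0 ↦ -1·X^2·Y^0·Z^0.
  monomial 3·x^1·y^1 ↦ 3·X^1·Y^1·Z^0.
  monomial 3·x^1·y^0 ↦ 3·X^1·Y^0·Z^1.
  monomial -1·x^0·y^2 ↦ -1·X^0·Y^2·Z^0.
  monomial -2·x^0·y^1 ↦ -2·X^0·Y^1·Z^1.
  monomial -1·x^0·y^0 ↦ -1·X^0·Y^0·Z^2.
Collecting: F(X, Y, Z) = -X**2 + 3*X*Y + 3*X*Z - Y**2 - 2*Y*Z - Z**2.


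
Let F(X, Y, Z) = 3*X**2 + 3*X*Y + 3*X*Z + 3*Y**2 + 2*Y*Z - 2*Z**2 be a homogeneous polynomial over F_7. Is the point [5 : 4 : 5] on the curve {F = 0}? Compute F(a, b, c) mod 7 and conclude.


F(5,4,5) ≡ 3 (mod 7); P is NOT on the curve.

Evaluate F(5, 4, 5) term-by-term (mod 7).
  3*X**2 ↦ 3·25·1·1 = 75
  3*X*Y ↦ 3·5·4·1 = 60
  3*X*Z ↦ 3·5·1·5 = 75
  3*Y**2 ↦ 3·1·16·1 = 48
  2*Y*Z ↦ 2·1·4·5 = 40
  -2*Z**2 ↦ -2·1·1·25 = -50
Sum: F(5, 4, 5) = (75) + (60) + (75) + (48) + (40) + (-50) = 248.
Reducing mod 7: 248 ≡ 3 (mod 7).
Since F(a, b, c) ≡ 3 ≠ 0 (mod 7), P does NOT lie on the curve.


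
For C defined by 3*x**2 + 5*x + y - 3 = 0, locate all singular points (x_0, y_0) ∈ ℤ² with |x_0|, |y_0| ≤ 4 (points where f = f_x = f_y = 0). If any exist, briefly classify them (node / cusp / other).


No singular points in the scanned grid; C is smooth there.

Compute partial derivatives:
  f_x = 6*x + 5.
  f_y = 1.
f_y = 1 is a nonzero constant, so f_y never vanishes: no point (x, y) can satisfy f = f_x = f_y = 0. In particular no (x, y) ∈ {−4, ..., 4}² is singular; the curve is smooth.


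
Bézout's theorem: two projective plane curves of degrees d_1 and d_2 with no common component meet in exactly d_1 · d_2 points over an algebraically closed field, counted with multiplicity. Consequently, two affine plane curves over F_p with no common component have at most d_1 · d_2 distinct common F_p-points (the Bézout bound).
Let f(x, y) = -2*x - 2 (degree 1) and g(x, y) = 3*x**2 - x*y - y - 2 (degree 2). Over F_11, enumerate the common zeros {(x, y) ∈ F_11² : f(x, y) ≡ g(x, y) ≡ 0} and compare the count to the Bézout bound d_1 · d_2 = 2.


Common zeros: ∅; count = 0; Bézout bound = 2.

deg(f) = 1, deg(g) = 2, so Bézout bound = 2.
Scan x ∈ F_11. For each x, list the y ∈ F_11 with f(x, y) ≡ 0 and those with g(x, y) ≡ 0 (mod 11); the common zeros in that column are the intersection.
  x = 0: f ≡ 0 at y ∈ ∅; g ≡ 0 at y ∈ {9}; common: ∅.
  x = 1: f ≡ 0 at y ∈ ∅; g ≡ 0 at y ∈ {6}; common: ∅.
  x = 2: f ≡ 0 at y ∈ ∅; g ≡ 0 at y ∈ {7}; common: ∅.
  x = 3: f ≡ 0 at y ∈ ∅; g ≡ 0 at y ∈ {9}; common: ∅.
  x = 4: f ≡ 0 at y ∈ ∅; g ≡ 0 at y ∈ {7}; common: ∅.
  x = 5: f ≡ 0 at y ∈ ∅; g ≡ 0 at y ∈ {3}; common: ∅.
  x = 6: f ≡ 0 at y ∈ ∅; g ≡ 0 at y ∈ {1}; common: ∅.
  x = 7: f ≡ 0 at y ∈ ∅; g ≡ 0 at y ∈ {3}; common: ∅.
  x = 8: f ≡ 0 at y ∈ ∅; g ≡ 0 at y ∈ {4}; common: ∅.
  x = 9: f ≡ 0 at y ∈ ∅; g ≡ 0 at y ∈ {1}; common: ∅.
  x = 10: f ≡ 0 at y ∈ {0, 1, 2, 3, 4, 5, 6, 7, 8, 9, 10}; g ≡ 0 at y ∈ ∅; common: ∅.
Collecting: common zeros = ∅, so the count is 0.
Comparison with the Bézout bound: 0 ≤ 2 = deg(f)·deg(g), as expected for curves with no common component (the affine F_11-count falls short of the bound because intersections may lie at infinity, over extension fields, or carry multiplicity).


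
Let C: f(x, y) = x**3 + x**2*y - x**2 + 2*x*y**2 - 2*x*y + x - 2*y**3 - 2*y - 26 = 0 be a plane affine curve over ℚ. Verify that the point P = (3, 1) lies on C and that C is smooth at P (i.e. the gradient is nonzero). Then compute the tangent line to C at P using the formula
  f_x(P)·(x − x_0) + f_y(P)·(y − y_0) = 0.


Tangent line at P: 28*x + 7*y - 91 = 0.

Step 1: f(3, 1) = 0, so P lies on C.
Step 2: partial derivatives
  f_x(x, y) = 3*x**2 + 2*x*y - 2*x + 2*y**2 - 2*y + 1, f_y(x, y) = x**2 + 4*x*y - 2*x - 6*y**2 - 2.
  f_x(P) = 28, f_y(P) = 7 (gradient nonzero, so P is smooth).
Step 3: tangent line at P: 28·(x − 3) + 7·(y − 1) = 0.
Expanding: 28*x + 7*y - 91 = 0.


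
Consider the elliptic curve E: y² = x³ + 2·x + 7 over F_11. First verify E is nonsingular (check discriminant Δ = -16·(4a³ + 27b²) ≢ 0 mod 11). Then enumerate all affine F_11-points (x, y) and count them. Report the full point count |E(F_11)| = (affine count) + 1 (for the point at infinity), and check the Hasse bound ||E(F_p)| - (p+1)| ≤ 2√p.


Affine points = {(6, 2), (6, 9), (7, 1), (7, 10), (10, 2), (10, 9)}; affine count = 6; |E(F_11)| = 7.

Discriminant check: Δ ∝ 4a³ + 27b² = 4·2³ + 27·7² = 4·8 + 27·49 ≡ 2 (mod 11). Nonzero ⇒ E is nonsingular.
For each x ∈ F_11, compute rhs = x³ + 2·x + 7 mod 11, then count y ∈ F_11 with y² ≡ rhs.
  x = 0: rhs = 7, matching y values: none (0 points).
  x = 1: rhs = 10, matching y values: none (0 points).
  x = 2: rhs = 8, matching y values: none (0 points).
  x = 3: rhs = 7, matching y values: none (0 points).
  x = 4: rhs = 2, matching y values: none (0 points).
  x = 5: rhs = 10, matching y values: none (0 points).
  x = 6: rhs = 4, matching y values: 2, 9 (2 points).
  x = 7: rhs = 1, matching y values: 1, 10 (2 points).
  x = 8: rhs = 7, matching y values: none (0 points).
  x = 9: rhs = 6, matching y values: none (0 points).
  x = 10: rhs = 4, matching y values: 2, 9 (2 points).
Total affine count: 6.
Full point count |E(F_11)| = 6 + 1 = 7.
Hasse bound: |7 − (11+1)| = |-5| = 5 ≤ 2√11 ≈ 6.6332 ✓.


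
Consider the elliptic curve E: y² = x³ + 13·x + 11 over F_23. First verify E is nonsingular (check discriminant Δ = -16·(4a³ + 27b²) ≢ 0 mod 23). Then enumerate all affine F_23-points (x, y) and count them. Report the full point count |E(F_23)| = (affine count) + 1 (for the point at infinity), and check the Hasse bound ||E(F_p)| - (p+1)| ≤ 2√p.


Affine points = {(1, 5), (1, 18), (3, 10), (3, 13), (4, 9), (4, 14), (6, 11), (6, 12), (7, 10), (7, 13), (8, 11), (8, 12), (9, 11), (9, 12), (11, 6), (11, 17), (12, 3), (12, 20), (13, 10), (13, 13), (14, 4), (14, 19), (15, 4), (15, 19), (17, 4), (17, 19), (21, 0)}; affine count = 27; |E(F_23)| = 28.

Discriminant check: Δ ∝ 4a³ + 27b² = 4·13³ + 27·11² = 4·2197 + 27·121 ≡ 3 (mod 23). Nonzero ⇒ E is nonsingular.
For each x ∈ F_23, compute rhs = x³ + 13·x + 11 mod 23, then count y ∈ F_23 with y² ≡ rhs.
  x = 0: rhs = 11, matching y values: none (0 points).
  x = 1: rhs = 2, matching y values: 5, 18 (2 points).
  x = 2: rhs = 22, matching y values: none (0 points).
  x = 3: rhs = 8, matching y values: 10, 13 (2 points).
  x = 4: rhs = 12, matching y values: 9, 14 (2 points).
  x = 5: rhs = 17, matching y values: none (0 points).
  x = 6: rhs = 6, matching y values: 11, 12 (2 points).
  x = 7: rhs = 8, matching y values: 10, 13 (2 points).
  x = 8: rhs = 6, matching y values: 11, 12 (2 points).
  x = 9: rhs = 6, matching y values: 11, 12 (2 points).
  x = 10: rhs = 14, matching y values: none (0 points).
  x = 11: rhs = 13, matching y values: 6, 17 (2 points).
  x = 12: rhs = 9, matching y values: 3, 20 (2 points).
  x = 13: rhs = 8, matching y values: 10, 13 (2 points).
  x = 14: rhs = 16, matching y values: 4, 19 (2 points).
  x = 15: rhs = 16, matching y values: 4, 19 (2 points).
  x = 16: rhs = 14, matching y values: none (0 points).
  x = 17: rhs = 16, matching y values: 4, 19 (2 points).
  x = 18: rhs = 5, matching y values: none (0 points).
  x = 19: rhs = 10, matching y values: none (0 points).
  x = 20: rhs = 14, matching y values: none (0 points).
  x = 21: rhs = 0, matching y values: 0 (1 points).
  x = 22: rhs = 20, matching y values: none (0 points).
Total affine count: 27.
Full point count |E(F_23)| = 27 + 1 = 28.
Hasse bound: |28 − (23+1)| = |4| = 4 ≤ 2√23 ≈ 9.5917 ✓.
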